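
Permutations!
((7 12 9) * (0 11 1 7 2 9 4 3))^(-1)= ((0 11 1 7 12 4 3)(2 9))^(-1)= (0 3 4 12 7 1 11)(2 9)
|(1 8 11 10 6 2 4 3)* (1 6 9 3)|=9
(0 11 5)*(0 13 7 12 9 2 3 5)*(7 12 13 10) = (0 11)(2 3 5 10 7 13 12 9) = [11, 1, 3, 5, 4, 10, 6, 13, 8, 2, 7, 0, 9, 12]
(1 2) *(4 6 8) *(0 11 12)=(0 11 12)(1 2)(4 6 8)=[11, 2, 1, 3, 6, 5, 8, 7, 4, 9, 10, 12, 0]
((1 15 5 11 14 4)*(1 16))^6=((1 15 5 11 14 4 16))^6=(1 16 4 14 11 5 15)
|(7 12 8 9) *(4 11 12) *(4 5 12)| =|(4 11)(5 12 8 9 7)| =10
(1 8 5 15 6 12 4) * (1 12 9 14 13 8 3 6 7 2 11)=(1 3 6 9 14 13 8 5 15 7 2 11)(4 12)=[0, 3, 11, 6, 12, 15, 9, 2, 5, 14, 10, 1, 4, 8, 13, 7]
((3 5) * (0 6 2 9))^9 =((0 6 2 9)(3 5))^9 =(0 6 2 9)(3 5)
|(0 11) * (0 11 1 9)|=3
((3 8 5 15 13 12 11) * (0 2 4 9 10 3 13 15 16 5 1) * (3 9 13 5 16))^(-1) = ((16)(0 2 4 13 12 11 5 3 8 1)(9 10))^(-1) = (16)(0 1 8 3 5 11 12 13 4 2)(9 10)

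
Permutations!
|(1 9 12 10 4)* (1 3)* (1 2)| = 7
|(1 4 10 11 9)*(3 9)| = 6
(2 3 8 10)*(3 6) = (2 6 3 8 10) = [0, 1, 6, 8, 4, 5, 3, 7, 10, 9, 2]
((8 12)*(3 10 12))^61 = ((3 10 12 8))^61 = (3 10 12 8)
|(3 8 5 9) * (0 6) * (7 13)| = |(0 6)(3 8 5 9)(7 13)| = 4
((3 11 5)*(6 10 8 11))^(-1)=(3 5 11 8 10 6)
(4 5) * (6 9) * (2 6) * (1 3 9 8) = (1 3 9 2 6 8)(4 5) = [0, 3, 6, 9, 5, 4, 8, 7, 1, 2]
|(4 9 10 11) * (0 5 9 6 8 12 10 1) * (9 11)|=|(0 5 11 4 6 8 12 10 9 1)|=10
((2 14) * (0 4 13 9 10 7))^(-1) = (0 7 10 9 13 4)(2 14)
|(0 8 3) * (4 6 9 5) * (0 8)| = |(3 8)(4 6 9 5)| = 4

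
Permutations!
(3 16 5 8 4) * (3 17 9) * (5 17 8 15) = (3 16 17 9)(4 8)(5 15) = [0, 1, 2, 16, 8, 15, 6, 7, 4, 3, 10, 11, 12, 13, 14, 5, 17, 9]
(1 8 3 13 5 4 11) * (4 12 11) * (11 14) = (1 8 3 13 5 12 14 11) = [0, 8, 2, 13, 4, 12, 6, 7, 3, 9, 10, 1, 14, 5, 11]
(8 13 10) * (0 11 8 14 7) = (0 11 8 13 10 14 7) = [11, 1, 2, 3, 4, 5, 6, 0, 13, 9, 14, 8, 12, 10, 7]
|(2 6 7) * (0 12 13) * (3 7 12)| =7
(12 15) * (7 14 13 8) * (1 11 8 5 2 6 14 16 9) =[0, 11, 6, 3, 4, 2, 14, 16, 7, 1, 10, 8, 15, 5, 13, 12, 9] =(1 11 8 7 16 9)(2 6 14 13 5)(12 15)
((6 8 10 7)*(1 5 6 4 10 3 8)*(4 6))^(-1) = ((1 5 4 10 7 6)(3 8))^(-1) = (1 6 7 10 4 5)(3 8)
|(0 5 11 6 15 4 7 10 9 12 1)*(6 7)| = |(0 5 11 7 10 9 12 1)(4 6 15)| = 24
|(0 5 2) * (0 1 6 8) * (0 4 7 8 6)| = |(0 5 2 1)(4 7 8)| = 12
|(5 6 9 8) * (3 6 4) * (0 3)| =7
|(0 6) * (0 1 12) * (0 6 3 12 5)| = 6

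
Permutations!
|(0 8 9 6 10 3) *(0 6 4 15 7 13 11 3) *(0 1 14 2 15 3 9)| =|(0 8)(1 14 2 15 7 13 11 9 4 3 6 10)| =12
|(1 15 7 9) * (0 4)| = |(0 4)(1 15 7 9)| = 4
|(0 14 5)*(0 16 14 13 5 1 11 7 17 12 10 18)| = 12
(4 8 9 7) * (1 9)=(1 9 7 4 8)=[0, 9, 2, 3, 8, 5, 6, 4, 1, 7]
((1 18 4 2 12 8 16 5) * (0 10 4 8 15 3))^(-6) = (0 10 4 2 12 15 3)(1 5 16 8 18)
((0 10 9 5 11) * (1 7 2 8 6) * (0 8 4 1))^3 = (0 5 6 9 8 10 11)(1 4 2 7) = ((0 10 9 5 11 8 6)(1 7 2 4))^3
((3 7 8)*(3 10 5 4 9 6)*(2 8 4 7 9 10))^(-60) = (10)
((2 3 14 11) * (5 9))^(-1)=((2 3 14 11)(5 9))^(-1)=(2 11 14 3)(5 9)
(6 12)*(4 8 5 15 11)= (4 8 5 15 11)(6 12)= [0, 1, 2, 3, 8, 15, 12, 7, 5, 9, 10, 4, 6, 13, 14, 11]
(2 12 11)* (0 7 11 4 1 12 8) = (0 7 11 2 8)(1 12 4) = [7, 12, 8, 3, 1, 5, 6, 11, 0, 9, 10, 2, 4]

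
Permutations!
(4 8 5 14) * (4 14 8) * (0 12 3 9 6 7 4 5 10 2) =(14)(0 12 3 9 6 7 4 5 8 10 2) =[12, 1, 0, 9, 5, 8, 7, 4, 10, 6, 2, 11, 3, 13, 14]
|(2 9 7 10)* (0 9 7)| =|(0 9)(2 7 10)| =6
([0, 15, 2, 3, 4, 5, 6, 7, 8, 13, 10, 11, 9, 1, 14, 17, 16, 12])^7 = [0, 15, 2, 3, 4, 5, 6, 7, 8, 13, 10, 11, 9, 1, 14, 17, 16, 12]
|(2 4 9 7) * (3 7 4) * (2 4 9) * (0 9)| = |(0 9)(2 3 7 4)| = 4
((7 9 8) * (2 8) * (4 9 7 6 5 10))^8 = (2 8 6 5 10 4 9)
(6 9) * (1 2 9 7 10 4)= (1 2 9 6 7 10 4)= [0, 2, 9, 3, 1, 5, 7, 10, 8, 6, 4]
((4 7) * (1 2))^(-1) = (1 2)(4 7)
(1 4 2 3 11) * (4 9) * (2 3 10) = (1 9 4 3 11)(2 10) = [0, 9, 10, 11, 3, 5, 6, 7, 8, 4, 2, 1]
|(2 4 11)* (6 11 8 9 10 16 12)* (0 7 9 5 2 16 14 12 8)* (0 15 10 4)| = 14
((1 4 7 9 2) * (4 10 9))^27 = ((1 10 9 2)(4 7))^27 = (1 2 9 10)(4 7)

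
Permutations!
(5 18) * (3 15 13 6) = (3 15 13 6)(5 18) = [0, 1, 2, 15, 4, 18, 3, 7, 8, 9, 10, 11, 12, 6, 14, 13, 16, 17, 5]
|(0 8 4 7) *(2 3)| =4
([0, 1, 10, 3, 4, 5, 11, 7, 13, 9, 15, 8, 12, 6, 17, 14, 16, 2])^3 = (2 14 10 17 15)(6 13 8 11)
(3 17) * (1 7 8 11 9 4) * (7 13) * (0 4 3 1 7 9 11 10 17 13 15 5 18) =(0 4 7 8 10 17 1 15 5 18)(3 13 9) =[4, 15, 2, 13, 7, 18, 6, 8, 10, 3, 17, 11, 12, 9, 14, 5, 16, 1, 0]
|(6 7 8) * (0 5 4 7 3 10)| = |(0 5 4 7 8 6 3 10)| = 8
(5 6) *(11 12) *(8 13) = (5 6)(8 13)(11 12) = [0, 1, 2, 3, 4, 6, 5, 7, 13, 9, 10, 12, 11, 8]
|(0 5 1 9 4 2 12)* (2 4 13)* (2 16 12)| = |(0 5 1 9 13 16 12)| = 7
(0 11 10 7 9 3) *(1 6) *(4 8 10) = (0 11 4 8 10 7 9 3)(1 6) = [11, 6, 2, 0, 8, 5, 1, 9, 10, 3, 7, 4]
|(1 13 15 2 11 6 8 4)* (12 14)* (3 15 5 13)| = 8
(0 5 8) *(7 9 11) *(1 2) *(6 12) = (0 5 8)(1 2)(6 12)(7 9 11) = [5, 2, 1, 3, 4, 8, 12, 9, 0, 11, 10, 7, 6]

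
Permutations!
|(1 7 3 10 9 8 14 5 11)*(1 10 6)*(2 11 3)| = 11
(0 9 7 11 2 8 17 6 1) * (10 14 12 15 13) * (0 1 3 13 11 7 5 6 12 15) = (0 9 5 6 3 13 10 14 15 11 2 8 17 12) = [9, 1, 8, 13, 4, 6, 3, 7, 17, 5, 14, 2, 0, 10, 15, 11, 16, 12]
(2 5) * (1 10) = (1 10)(2 5) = [0, 10, 5, 3, 4, 2, 6, 7, 8, 9, 1]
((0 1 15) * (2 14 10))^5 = (0 15 1)(2 10 14)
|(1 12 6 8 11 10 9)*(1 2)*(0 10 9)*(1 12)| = 6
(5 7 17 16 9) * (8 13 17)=[0, 1, 2, 3, 4, 7, 6, 8, 13, 5, 10, 11, 12, 17, 14, 15, 9, 16]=(5 7 8 13 17 16 9)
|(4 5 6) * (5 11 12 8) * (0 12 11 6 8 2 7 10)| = 10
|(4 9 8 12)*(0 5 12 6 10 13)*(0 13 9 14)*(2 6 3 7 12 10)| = |(0 5 10 9 8 3 7 12 4 14)(2 6)| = 10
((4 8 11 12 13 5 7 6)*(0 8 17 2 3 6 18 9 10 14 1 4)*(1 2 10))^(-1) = ((0 8 11 12 13 5 7 18 9 1 4 17 10 14 2 3 6))^(-1) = (0 6 3 2 14 10 17 4 1 9 18 7 5 13 12 11 8)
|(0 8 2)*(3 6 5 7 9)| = 15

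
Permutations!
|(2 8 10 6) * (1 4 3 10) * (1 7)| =|(1 4 3 10 6 2 8 7)| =8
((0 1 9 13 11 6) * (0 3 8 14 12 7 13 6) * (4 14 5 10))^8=(0 4 9 12 3 13 5)(1 14 6 7 8 11 10)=((0 1 9 6 3 8 5 10 4 14 12 7 13 11))^8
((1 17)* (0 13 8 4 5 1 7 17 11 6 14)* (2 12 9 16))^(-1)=((0 13 8 4 5 1 11 6 14)(2 12 9 16)(7 17))^(-1)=(0 14 6 11 1 5 4 8 13)(2 16 9 12)(7 17)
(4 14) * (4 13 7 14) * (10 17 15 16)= (7 14 13)(10 17 15 16)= [0, 1, 2, 3, 4, 5, 6, 14, 8, 9, 17, 11, 12, 7, 13, 16, 10, 15]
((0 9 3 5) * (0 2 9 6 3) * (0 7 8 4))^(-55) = ((0 6 3 5 2 9 7 8 4))^(-55) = (0 4 8 7 9 2 5 3 6)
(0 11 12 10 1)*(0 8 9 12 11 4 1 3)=(0 4 1 8 9 12 10 3)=[4, 8, 2, 0, 1, 5, 6, 7, 9, 12, 3, 11, 10]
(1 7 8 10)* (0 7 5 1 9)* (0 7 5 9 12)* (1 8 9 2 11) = [5, 2, 11, 3, 4, 8, 6, 9, 10, 7, 12, 1, 0] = (0 5 8 10 12)(1 2 11)(7 9)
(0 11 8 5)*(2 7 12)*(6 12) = (0 11 8 5)(2 7 6 12) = [11, 1, 7, 3, 4, 0, 12, 6, 5, 9, 10, 8, 2]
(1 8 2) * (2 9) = (1 8 9 2) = [0, 8, 1, 3, 4, 5, 6, 7, 9, 2]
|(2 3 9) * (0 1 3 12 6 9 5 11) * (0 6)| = |(0 1 3 5 11 6 9 2 12)| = 9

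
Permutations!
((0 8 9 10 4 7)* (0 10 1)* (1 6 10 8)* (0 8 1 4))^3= (0 1 6 4 8 10 7 9)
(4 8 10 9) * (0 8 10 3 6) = (0 8 3 6)(4 10 9) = [8, 1, 2, 6, 10, 5, 0, 7, 3, 4, 9]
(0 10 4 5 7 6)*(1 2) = (0 10 4 5 7 6)(1 2) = [10, 2, 1, 3, 5, 7, 0, 6, 8, 9, 4]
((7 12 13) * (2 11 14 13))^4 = (2 7 14)(11 12 13)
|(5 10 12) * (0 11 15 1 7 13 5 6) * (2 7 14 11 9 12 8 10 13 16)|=|(0 9 12 6)(1 14 11 15)(2 7 16)(5 13)(8 10)|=12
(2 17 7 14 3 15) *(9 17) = (2 9 17 7 14 3 15) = [0, 1, 9, 15, 4, 5, 6, 14, 8, 17, 10, 11, 12, 13, 3, 2, 16, 7]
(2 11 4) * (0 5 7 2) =[5, 1, 11, 3, 0, 7, 6, 2, 8, 9, 10, 4] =(0 5 7 2 11 4)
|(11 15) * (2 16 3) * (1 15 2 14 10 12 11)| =14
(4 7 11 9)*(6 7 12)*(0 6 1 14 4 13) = (0 6 7 11 9 13)(1 14 4 12) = [6, 14, 2, 3, 12, 5, 7, 11, 8, 13, 10, 9, 1, 0, 4]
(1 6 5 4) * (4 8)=[0, 6, 2, 3, 1, 8, 5, 7, 4]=(1 6 5 8 4)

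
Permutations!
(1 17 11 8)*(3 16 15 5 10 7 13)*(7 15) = (1 17 11 8)(3 16 7 13)(5 10 15) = [0, 17, 2, 16, 4, 10, 6, 13, 1, 9, 15, 8, 12, 3, 14, 5, 7, 11]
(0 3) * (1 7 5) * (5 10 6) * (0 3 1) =(0 1 7 10 6 5) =[1, 7, 2, 3, 4, 0, 5, 10, 8, 9, 6]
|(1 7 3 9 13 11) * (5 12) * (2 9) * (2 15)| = |(1 7 3 15 2 9 13 11)(5 12)| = 8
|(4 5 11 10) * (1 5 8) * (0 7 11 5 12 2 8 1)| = |(0 7 11 10 4 1 12 2 8)| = 9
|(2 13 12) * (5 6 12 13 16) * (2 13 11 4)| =|(2 16 5 6 12 13 11 4)| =8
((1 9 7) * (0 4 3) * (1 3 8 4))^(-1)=(0 3 7 9 1)(4 8)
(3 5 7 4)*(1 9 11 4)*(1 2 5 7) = (1 9 11 4 3 7 2 5) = [0, 9, 5, 7, 3, 1, 6, 2, 8, 11, 10, 4]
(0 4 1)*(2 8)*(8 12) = [4, 0, 12, 3, 1, 5, 6, 7, 2, 9, 10, 11, 8] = (0 4 1)(2 12 8)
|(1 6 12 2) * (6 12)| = 3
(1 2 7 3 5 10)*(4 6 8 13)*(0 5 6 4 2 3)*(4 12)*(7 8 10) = [5, 3, 8, 6, 12, 7, 10, 0, 13, 9, 1, 11, 4, 2] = (0 5 7)(1 3 6 10)(2 8 13)(4 12)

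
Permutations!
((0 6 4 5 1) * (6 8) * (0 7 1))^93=(0 4 8 5 6)(1 7)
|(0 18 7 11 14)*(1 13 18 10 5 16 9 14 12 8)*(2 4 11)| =18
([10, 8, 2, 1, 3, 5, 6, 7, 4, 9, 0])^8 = (10)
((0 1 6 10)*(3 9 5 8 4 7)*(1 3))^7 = (0 1 8 3 6 4 9 10 7 5)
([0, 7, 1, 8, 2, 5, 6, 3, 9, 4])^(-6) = [0, 7, 1, 8, 2, 5, 6, 3, 9, 4]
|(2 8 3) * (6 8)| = 4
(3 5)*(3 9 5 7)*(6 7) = [0, 1, 2, 6, 4, 9, 7, 3, 8, 5] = (3 6 7)(5 9)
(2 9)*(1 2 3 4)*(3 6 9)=(1 2 3 4)(6 9)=[0, 2, 3, 4, 1, 5, 9, 7, 8, 6]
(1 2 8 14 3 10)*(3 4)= [0, 2, 8, 10, 3, 5, 6, 7, 14, 9, 1, 11, 12, 13, 4]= (1 2 8 14 4 3 10)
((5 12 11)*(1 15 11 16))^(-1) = ((1 15 11 5 12 16))^(-1) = (1 16 12 5 11 15)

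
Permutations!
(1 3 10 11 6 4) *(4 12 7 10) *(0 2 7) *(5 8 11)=[2, 3, 7, 4, 1, 8, 12, 10, 11, 9, 5, 6, 0]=(0 2 7 10 5 8 11 6 12)(1 3 4)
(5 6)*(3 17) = (3 17)(5 6) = [0, 1, 2, 17, 4, 6, 5, 7, 8, 9, 10, 11, 12, 13, 14, 15, 16, 3]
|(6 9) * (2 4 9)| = |(2 4 9 6)| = 4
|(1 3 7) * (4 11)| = 6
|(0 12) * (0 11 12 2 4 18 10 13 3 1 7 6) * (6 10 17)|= 30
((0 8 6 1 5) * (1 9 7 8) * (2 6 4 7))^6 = (9)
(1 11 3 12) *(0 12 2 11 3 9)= [12, 3, 11, 2, 4, 5, 6, 7, 8, 0, 10, 9, 1]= (0 12 1 3 2 11 9)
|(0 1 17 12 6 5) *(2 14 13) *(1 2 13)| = 8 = |(0 2 14 1 17 12 6 5)|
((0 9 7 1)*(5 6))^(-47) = ((0 9 7 1)(5 6))^(-47) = (0 9 7 1)(5 6)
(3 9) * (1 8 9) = (1 8 9 3) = [0, 8, 2, 1, 4, 5, 6, 7, 9, 3]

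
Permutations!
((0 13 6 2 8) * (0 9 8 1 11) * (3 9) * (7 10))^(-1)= (0 11 1 2 6 13)(3 8 9)(7 10)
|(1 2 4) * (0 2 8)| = |(0 2 4 1 8)| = 5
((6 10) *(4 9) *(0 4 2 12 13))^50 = ((0 4 9 2 12 13)(6 10))^50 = (0 9 12)(2 13 4)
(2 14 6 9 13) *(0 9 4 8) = [9, 1, 14, 3, 8, 5, 4, 7, 0, 13, 10, 11, 12, 2, 6] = (0 9 13 2 14 6 4 8)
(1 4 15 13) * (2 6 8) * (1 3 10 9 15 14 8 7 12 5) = (1 4 14 8 2 6 7 12 5)(3 10 9 15 13) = [0, 4, 6, 10, 14, 1, 7, 12, 2, 15, 9, 11, 5, 3, 8, 13]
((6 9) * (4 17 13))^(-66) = (17) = ((4 17 13)(6 9))^(-66)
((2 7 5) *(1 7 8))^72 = ((1 7 5 2 8))^72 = (1 5 8 7 2)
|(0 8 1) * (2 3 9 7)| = 12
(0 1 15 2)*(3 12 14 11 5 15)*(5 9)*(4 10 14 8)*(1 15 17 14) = (0 15 2)(1 3 12 8 4 10)(5 17 14 11 9) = [15, 3, 0, 12, 10, 17, 6, 7, 4, 5, 1, 9, 8, 13, 11, 2, 16, 14]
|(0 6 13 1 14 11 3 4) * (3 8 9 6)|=|(0 3 4)(1 14 11 8 9 6 13)|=21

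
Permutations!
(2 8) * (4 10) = [0, 1, 8, 3, 10, 5, 6, 7, 2, 9, 4] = (2 8)(4 10)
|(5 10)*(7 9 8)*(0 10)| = 3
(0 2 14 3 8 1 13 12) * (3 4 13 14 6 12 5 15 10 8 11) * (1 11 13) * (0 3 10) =[2, 14, 6, 13, 1, 15, 12, 7, 11, 9, 8, 10, 3, 5, 4, 0] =(0 2 6 12 3 13 5 15)(1 14 4)(8 11 10)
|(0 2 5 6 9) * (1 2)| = 6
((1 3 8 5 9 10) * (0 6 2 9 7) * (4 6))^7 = ((0 4 6 2 9 10 1 3 8 5 7))^7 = (0 3 2 7 1 6 5 10 4 8 9)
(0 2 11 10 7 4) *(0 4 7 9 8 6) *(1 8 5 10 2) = [1, 8, 11, 3, 4, 10, 0, 7, 6, 5, 9, 2] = (0 1 8 6)(2 11)(5 10 9)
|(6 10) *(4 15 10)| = |(4 15 10 6)| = 4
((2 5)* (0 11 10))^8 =(0 10 11)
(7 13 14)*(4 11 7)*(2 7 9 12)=(2 7 13 14 4 11 9 12)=[0, 1, 7, 3, 11, 5, 6, 13, 8, 12, 10, 9, 2, 14, 4]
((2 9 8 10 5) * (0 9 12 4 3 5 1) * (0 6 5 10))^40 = (12)(0 9 8)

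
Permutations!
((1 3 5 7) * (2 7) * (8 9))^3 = (1 2 3 7 5)(8 9)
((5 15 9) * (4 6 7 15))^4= (4 9 7)(5 15 6)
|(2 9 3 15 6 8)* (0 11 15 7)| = 9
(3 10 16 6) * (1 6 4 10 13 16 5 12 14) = (1 6 3 13 16 4 10 5 12 14) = [0, 6, 2, 13, 10, 12, 3, 7, 8, 9, 5, 11, 14, 16, 1, 15, 4]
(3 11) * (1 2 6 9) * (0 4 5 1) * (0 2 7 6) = (0 4 5 1 7 6 9 2)(3 11) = [4, 7, 0, 11, 5, 1, 9, 6, 8, 2, 10, 3]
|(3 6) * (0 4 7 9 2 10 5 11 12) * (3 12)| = 11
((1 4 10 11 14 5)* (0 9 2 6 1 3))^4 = (0 1 14 9 4 5 2 10 3 6 11)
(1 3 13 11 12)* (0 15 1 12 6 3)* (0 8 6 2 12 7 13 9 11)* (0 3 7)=(0 15 1 8 6 7 13 3 9 11 2 12)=[15, 8, 12, 9, 4, 5, 7, 13, 6, 11, 10, 2, 0, 3, 14, 1]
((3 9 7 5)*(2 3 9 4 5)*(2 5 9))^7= (2 3 4 9 7 5)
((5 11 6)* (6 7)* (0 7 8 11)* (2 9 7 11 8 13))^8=(13)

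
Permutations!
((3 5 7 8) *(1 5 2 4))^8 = ((1 5 7 8 3 2 4))^8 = (1 5 7 8 3 2 4)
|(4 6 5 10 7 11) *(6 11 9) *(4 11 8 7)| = 7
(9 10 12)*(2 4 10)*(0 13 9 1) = (0 13 9 2 4 10 12 1) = [13, 0, 4, 3, 10, 5, 6, 7, 8, 2, 12, 11, 1, 9]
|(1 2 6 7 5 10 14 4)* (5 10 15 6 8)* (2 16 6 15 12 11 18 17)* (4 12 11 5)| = 14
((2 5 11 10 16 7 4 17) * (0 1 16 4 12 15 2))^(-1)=((0 1 16 7 12 15 2 5 11 10 4 17))^(-1)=(0 17 4 10 11 5 2 15 12 7 16 1)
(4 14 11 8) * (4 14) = (8 14 11) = [0, 1, 2, 3, 4, 5, 6, 7, 14, 9, 10, 8, 12, 13, 11]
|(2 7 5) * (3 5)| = |(2 7 3 5)| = 4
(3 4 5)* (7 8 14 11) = (3 4 5)(7 8 14 11) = [0, 1, 2, 4, 5, 3, 6, 8, 14, 9, 10, 7, 12, 13, 11]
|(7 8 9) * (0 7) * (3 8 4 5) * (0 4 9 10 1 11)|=|(0 7 9 4 5 3 8 10 1 11)|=10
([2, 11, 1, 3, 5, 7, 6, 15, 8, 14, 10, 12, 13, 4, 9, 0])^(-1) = (0 15 7 5 4 13 12 11 1 2)(9 14)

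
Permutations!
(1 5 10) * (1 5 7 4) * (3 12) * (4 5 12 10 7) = (1 4)(3 10 12)(5 7) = [0, 4, 2, 10, 1, 7, 6, 5, 8, 9, 12, 11, 3]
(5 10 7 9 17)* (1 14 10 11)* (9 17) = (1 14 10 7 17 5 11) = [0, 14, 2, 3, 4, 11, 6, 17, 8, 9, 7, 1, 12, 13, 10, 15, 16, 5]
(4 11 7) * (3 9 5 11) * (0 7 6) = (0 7 4 3 9 5 11 6) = [7, 1, 2, 9, 3, 11, 0, 4, 8, 5, 10, 6]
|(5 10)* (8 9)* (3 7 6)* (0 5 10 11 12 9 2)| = 21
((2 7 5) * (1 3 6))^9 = ((1 3 6)(2 7 5))^9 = (7)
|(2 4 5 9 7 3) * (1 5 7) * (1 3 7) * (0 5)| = |(0 5 9 3 2 4 1)| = 7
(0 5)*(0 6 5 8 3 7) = (0 8 3 7)(5 6) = [8, 1, 2, 7, 4, 6, 5, 0, 3]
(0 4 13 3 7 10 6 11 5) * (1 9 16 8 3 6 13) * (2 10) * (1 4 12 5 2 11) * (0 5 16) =(0 12 16 8 3 7 11 2 10 13 6 1 9) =[12, 9, 10, 7, 4, 5, 1, 11, 3, 0, 13, 2, 16, 6, 14, 15, 8]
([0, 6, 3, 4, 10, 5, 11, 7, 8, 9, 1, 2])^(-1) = (1 10 4 3 2 11 6)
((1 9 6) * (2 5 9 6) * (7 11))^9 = ((1 6)(2 5 9)(7 11))^9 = (1 6)(7 11)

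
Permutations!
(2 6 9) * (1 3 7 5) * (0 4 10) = (0 4 10)(1 3 7 5)(2 6 9) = [4, 3, 6, 7, 10, 1, 9, 5, 8, 2, 0]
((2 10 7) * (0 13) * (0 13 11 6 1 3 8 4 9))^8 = (13)(2 7 10) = ((13)(0 11 6 1 3 8 4 9)(2 10 7))^8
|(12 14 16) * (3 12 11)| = 5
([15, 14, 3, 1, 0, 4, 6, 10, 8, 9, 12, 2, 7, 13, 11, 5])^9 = [15, 3, 11, 2, 0, 4, 6, 7, 8, 9, 10, 14, 12, 13, 1, 5]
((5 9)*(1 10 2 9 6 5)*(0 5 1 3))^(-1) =(0 3 9 2 10 1 6 5)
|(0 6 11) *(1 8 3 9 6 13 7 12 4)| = |(0 13 7 12 4 1 8 3 9 6 11)| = 11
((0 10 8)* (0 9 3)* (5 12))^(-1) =((0 10 8 9 3)(5 12))^(-1) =(0 3 9 8 10)(5 12)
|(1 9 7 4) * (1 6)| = |(1 9 7 4 6)| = 5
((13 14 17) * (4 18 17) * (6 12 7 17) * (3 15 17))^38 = ((3 15 17 13 14 4 18 6 12 7))^38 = (3 12 18 14 17)(4 13 15 7 6)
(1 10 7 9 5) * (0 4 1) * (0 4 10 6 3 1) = (0 10 7 9 5 4)(1 6 3) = [10, 6, 2, 1, 0, 4, 3, 9, 8, 5, 7]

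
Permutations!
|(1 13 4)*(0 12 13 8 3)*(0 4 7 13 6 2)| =4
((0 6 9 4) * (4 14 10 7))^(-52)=((0 6 9 14 10 7 4))^(-52)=(0 10 6 7 9 4 14)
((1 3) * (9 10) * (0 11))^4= ((0 11)(1 3)(9 10))^4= (11)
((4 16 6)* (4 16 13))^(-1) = (4 13)(6 16) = ((4 13)(6 16))^(-1)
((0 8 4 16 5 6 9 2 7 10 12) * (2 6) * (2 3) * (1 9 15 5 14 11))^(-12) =((0 8 4 16 14 11 1 9 6 15 5 3 2 7 10 12))^(-12) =(0 14 6 2)(1 5 10 4)(3 12 16 9)(7 8 11 15)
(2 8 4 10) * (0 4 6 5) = (0 4 10 2 8 6 5) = [4, 1, 8, 3, 10, 0, 5, 7, 6, 9, 2]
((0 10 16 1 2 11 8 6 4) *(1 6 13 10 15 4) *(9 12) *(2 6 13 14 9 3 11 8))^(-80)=(0 15 4)(2 12 8 3 14 11 9)(10 16 13)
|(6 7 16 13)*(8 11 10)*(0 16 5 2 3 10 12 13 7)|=12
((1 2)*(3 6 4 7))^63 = (1 2)(3 7 4 6)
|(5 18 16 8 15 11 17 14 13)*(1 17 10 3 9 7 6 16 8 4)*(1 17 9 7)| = |(1 9)(3 7 6 16 4 17 14 13 5 18 8 15 11 10)| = 14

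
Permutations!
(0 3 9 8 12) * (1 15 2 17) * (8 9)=(0 3 8 12)(1 15 2 17)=[3, 15, 17, 8, 4, 5, 6, 7, 12, 9, 10, 11, 0, 13, 14, 2, 16, 1]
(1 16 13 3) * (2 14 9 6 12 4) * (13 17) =(1 16 17 13 3)(2 14 9 6 12 4) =[0, 16, 14, 1, 2, 5, 12, 7, 8, 6, 10, 11, 4, 3, 9, 15, 17, 13]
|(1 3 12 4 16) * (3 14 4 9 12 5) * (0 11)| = |(0 11)(1 14 4 16)(3 5)(9 12)| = 4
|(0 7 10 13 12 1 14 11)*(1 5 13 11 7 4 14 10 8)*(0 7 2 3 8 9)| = 33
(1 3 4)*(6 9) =(1 3 4)(6 9) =[0, 3, 2, 4, 1, 5, 9, 7, 8, 6]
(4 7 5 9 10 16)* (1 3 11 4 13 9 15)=[0, 3, 2, 11, 7, 15, 6, 5, 8, 10, 16, 4, 12, 9, 14, 1, 13]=(1 3 11 4 7 5 15)(9 10 16 13)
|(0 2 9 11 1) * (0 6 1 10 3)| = |(0 2 9 11 10 3)(1 6)| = 6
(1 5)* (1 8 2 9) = (1 5 8 2 9) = [0, 5, 9, 3, 4, 8, 6, 7, 2, 1]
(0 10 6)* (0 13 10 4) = (0 4)(6 13 10) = [4, 1, 2, 3, 0, 5, 13, 7, 8, 9, 6, 11, 12, 10]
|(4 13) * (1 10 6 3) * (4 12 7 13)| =|(1 10 6 3)(7 13 12)| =12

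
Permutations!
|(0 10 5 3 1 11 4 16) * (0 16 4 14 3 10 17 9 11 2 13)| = |(0 17 9 11 14 3 1 2 13)(5 10)| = 18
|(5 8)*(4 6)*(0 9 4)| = 4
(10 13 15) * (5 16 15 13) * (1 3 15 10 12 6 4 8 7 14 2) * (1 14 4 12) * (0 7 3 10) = (0 7 4 8 3 15 1 10 5 16)(2 14)(6 12) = [7, 10, 14, 15, 8, 16, 12, 4, 3, 9, 5, 11, 6, 13, 2, 1, 0]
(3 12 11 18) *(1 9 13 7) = (1 9 13 7)(3 12 11 18) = [0, 9, 2, 12, 4, 5, 6, 1, 8, 13, 10, 18, 11, 7, 14, 15, 16, 17, 3]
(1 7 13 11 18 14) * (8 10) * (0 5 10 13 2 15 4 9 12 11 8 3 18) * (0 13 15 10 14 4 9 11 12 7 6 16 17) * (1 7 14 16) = (0 5 16 17)(1 6)(2 10 3 18 4 11 13 8 15 9 14 7) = [5, 6, 10, 18, 11, 16, 1, 2, 15, 14, 3, 13, 12, 8, 7, 9, 17, 0, 4]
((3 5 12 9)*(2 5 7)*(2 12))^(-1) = (2 5)(3 9 12 7)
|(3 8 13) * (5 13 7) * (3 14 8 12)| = 10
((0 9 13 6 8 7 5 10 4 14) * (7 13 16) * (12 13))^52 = (0 5)(4 16)(7 14)(9 10)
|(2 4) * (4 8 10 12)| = 5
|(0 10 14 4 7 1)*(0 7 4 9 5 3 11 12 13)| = |(0 10 14 9 5 3 11 12 13)(1 7)| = 18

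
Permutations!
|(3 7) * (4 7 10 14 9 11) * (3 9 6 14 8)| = 12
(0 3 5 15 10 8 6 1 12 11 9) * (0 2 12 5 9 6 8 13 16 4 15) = (0 3 9 2 12 11 6 1 5)(4 15 10 13 16) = [3, 5, 12, 9, 15, 0, 1, 7, 8, 2, 13, 6, 11, 16, 14, 10, 4]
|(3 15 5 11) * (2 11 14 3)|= |(2 11)(3 15 5 14)|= 4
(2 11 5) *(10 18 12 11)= [0, 1, 10, 3, 4, 2, 6, 7, 8, 9, 18, 5, 11, 13, 14, 15, 16, 17, 12]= (2 10 18 12 11 5)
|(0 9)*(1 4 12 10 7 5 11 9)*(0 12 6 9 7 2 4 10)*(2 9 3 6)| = 30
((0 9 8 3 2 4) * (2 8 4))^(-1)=((0 9 4)(3 8))^(-1)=(0 4 9)(3 8)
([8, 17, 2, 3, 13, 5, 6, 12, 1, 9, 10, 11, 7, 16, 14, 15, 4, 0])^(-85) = (0 17 1 8)(4 16 13)(7 12)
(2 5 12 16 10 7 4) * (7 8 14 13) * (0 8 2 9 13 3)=(0 8 14 3)(2 5 12 16 10)(4 9 13 7)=[8, 1, 5, 0, 9, 12, 6, 4, 14, 13, 2, 11, 16, 7, 3, 15, 10]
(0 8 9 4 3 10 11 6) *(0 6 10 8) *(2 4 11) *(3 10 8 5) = [0, 1, 4, 5, 10, 3, 6, 7, 9, 11, 2, 8] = (2 4 10)(3 5)(8 9 11)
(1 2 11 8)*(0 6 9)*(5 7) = (0 6 9)(1 2 11 8)(5 7) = [6, 2, 11, 3, 4, 7, 9, 5, 1, 0, 10, 8]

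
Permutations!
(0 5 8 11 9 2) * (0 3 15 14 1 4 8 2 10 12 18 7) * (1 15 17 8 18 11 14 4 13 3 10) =[5, 13, 10, 17, 18, 2, 6, 0, 14, 1, 12, 9, 11, 3, 15, 4, 16, 8, 7] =(0 5 2 10 12 11 9 1 13 3 17 8 14 15 4 18 7)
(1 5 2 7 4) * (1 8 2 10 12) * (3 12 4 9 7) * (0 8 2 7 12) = (0 8 7 9 12 1 5 10 4 2 3) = [8, 5, 3, 0, 2, 10, 6, 9, 7, 12, 4, 11, 1]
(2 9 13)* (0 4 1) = [4, 0, 9, 3, 1, 5, 6, 7, 8, 13, 10, 11, 12, 2] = (0 4 1)(2 9 13)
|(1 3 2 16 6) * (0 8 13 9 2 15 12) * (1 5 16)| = |(0 8 13 9 2 1 3 15 12)(5 16 6)| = 9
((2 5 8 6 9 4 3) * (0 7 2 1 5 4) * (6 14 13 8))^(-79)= (0 2 3 5 9 7 4 1 6)(8 13 14)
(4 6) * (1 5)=(1 5)(4 6)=[0, 5, 2, 3, 6, 1, 4]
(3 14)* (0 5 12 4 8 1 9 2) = (0 5 12 4 8 1 9 2)(3 14) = [5, 9, 0, 14, 8, 12, 6, 7, 1, 2, 10, 11, 4, 13, 3]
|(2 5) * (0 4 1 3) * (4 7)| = 10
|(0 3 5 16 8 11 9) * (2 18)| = 14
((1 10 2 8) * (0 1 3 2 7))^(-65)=(0 7 10 1)(2 8 3)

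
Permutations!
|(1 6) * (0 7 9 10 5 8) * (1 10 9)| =7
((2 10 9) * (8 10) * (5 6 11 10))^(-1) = ((2 8 5 6 11 10 9))^(-1) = (2 9 10 11 6 5 8)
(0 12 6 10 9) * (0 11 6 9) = (0 12 9 11 6 10) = [12, 1, 2, 3, 4, 5, 10, 7, 8, 11, 0, 6, 9]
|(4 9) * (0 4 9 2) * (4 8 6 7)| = 6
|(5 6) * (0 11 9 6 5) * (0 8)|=|(0 11 9 6 8)|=5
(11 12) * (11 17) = (11 12 17) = [0, 1, 2, 3, 4, 5, 6, 7, 8, 9, 10, 12, 17, 13, 14, 15, 16, 11]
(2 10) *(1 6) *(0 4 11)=(0 4 11)(1 6)(2 10)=[4, 6, 10, 3, 11, 5, 1, 7, 8, 9, 2, 0]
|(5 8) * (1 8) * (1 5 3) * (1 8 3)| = |(1 3 8)| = 3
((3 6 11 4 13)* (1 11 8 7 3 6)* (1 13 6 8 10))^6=(1 11 4 6 10)(3 8)(7 13)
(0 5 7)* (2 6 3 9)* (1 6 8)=(0 5 7)(1 6 3 9 2 8)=[5, 6, 8, 9, 4, 7, 3, 0, 1, 2]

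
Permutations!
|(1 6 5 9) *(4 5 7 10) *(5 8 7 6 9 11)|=|(1 9)(4 8 7 10)(5 11)|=4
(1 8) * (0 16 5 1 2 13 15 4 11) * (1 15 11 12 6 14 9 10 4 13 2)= (0 16 5 15 13 11)(1 8)(4 12 6 14 9 10)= [16, 8, 2, 3, 12, 15, 14, 7, 1, 10, 4, 0, 6, 11, 9, 13, 5]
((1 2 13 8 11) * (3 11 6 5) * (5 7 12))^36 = (1 12 13 3 6)(2 5 8 11 7)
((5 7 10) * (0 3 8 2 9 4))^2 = (0 8 9)(2 4 3)(5 10 7)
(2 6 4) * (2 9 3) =[0, 1, 6, 2, 9, 5, 4, 7, 8, 3] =(2 6 4 9 3)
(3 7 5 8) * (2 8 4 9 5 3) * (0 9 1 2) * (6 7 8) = (0 9 5 4 1 2 6 7 3 8) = [9, 2, 6, 8, 1, 4, 7, 3, 0, 5]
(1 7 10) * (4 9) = (1 7 10)(4 9) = [0, 7, 2, 3, 9, 5, 6, 10, 8, 4, 1]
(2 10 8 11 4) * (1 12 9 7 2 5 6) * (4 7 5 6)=[0, 12, 10, 3, 6, 4, 1, 2, 11, 5, 8, 7, 9]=(1 12 9 5 4 6)(2 10 8 11 7)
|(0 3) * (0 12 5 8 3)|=4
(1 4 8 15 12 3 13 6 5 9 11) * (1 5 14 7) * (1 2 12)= (1 4 8 15)(2 12 3 13 6 14 7)(5 9 11)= [0, 4, 12, 13, 8, 9, 14, 2, 15, 11, 10, 5, 3, 6, 7, 1]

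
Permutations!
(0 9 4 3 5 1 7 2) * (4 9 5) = (9)(0 5 1 7 2)(3 4) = [5, 7, 0, 4, 3, 1, 6, 2, 8, 9]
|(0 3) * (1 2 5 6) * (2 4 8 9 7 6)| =6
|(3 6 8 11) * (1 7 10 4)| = 4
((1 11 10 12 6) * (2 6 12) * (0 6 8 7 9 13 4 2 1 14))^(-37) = ((0 6 14)(1 11 10)(2 8 7 9 13 4))^(-37) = (0 14 6)(1 10 11)(2 4 13 9 7 8)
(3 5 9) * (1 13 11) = [0, 13, 2, 5, 4, 9, 6, 7, 8, 3, 10, 1, 12, 11] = (1 13 11)(3 5 9)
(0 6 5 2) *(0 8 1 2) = (0 6 5)(1 2 8) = [6, 2, 8, 3, 4, 0, 5, 7, 1]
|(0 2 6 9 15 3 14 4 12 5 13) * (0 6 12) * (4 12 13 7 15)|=|(0 2 13 6 9 4)(3 14 12 5 7 15)|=6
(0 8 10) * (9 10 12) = (0 8 12 9 10) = [8, 1, 2, 3, 4, 5, 6, 7, 12, 10, 0, 11, 9]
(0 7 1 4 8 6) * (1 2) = (0 7 2 1 4 8 6) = [7, 4, 1, 3, 8, 5, 0, 2, 6]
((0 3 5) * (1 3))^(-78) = (0 3)(1 5)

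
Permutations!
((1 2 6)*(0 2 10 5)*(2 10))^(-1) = ((0 10 5)(1 2 6))^(-1) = (0 5 10)(1 6 2)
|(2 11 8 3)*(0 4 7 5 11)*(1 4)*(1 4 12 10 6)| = 8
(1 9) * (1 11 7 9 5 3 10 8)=(1 5 3 10 8)(7 9 11)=[0, 5, 2, 10, 4, 3, 6, 9, 1, 11, 8, 7]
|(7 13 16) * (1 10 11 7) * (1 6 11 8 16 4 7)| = |(1 10 8 16 6 11)(4 7 13)| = 6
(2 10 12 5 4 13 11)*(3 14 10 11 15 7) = (2 11)(3 14 10 12 5 4 13 15 7) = [0, 1, 11, 14, 13, 4, 6, 3, 8, 9, 12, 2, 5, 15, 10, 7]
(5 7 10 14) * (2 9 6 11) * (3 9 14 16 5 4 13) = [0, 1, 14, 9, 13, 7, 11, 10, 8, 6, 16, 2, 12, 3, 4, 15, 5] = (2 14 4 13 3 9 6 11)(5 7 10 16)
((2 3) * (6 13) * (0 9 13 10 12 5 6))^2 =(0 13 9)(5 10)(6 12)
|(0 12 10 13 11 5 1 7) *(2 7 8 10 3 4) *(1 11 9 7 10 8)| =|(0 12 3 4 2 10 13 9 7)(5 11)| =18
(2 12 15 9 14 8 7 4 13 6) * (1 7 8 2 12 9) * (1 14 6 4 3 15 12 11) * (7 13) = (1 13 4 7 3 15 14 2 9 6 11) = [0, 13, 9, 15, 7, 5, 11, 3, 8, 6, 10, 1, 12, 4, 2, 14]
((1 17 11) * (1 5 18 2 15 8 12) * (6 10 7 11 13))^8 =((1 17 13 6 10 7 11 5 18 2 15 8 12))^8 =(1 18 6 8 11 17 2 10 12 5 13 15 7)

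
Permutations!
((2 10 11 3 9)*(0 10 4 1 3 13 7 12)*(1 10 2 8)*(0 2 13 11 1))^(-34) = ((0 13 7 12 2 4 10 1 3 9 8))^(-34) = (0 8 9 3 1 10 4 2 12 7 13)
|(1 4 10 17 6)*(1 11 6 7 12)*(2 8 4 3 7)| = |(1 3 7 12)(2 8 4 10 17)(6 11)| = 20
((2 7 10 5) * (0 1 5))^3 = (0 2)(1 7)(5 10)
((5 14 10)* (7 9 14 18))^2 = (5 7 14)(9 10 18)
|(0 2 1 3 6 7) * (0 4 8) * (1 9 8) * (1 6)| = |(0 2 9 8)(1 3)(4 6 7)| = 12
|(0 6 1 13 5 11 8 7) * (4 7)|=9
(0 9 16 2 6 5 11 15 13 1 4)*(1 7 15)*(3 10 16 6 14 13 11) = (0 9 6 5 3 10 16 2 14 13 7 15 11 1 4) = [9, 4, 14, 10, 0, 3, 5, 15, 8, 6, 16, 1, 12, 7, 13, 11, 2]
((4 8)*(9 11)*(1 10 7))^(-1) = (1 7 10)(4 8)(9 11)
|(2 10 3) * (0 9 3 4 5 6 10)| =|(0 9 3 2)(4 5 6 10)| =4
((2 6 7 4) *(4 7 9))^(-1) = (2 4 9 6)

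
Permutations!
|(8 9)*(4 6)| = 2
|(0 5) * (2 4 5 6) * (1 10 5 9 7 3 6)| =12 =|(0 1 10 5)(2 4 9 7 3 6)|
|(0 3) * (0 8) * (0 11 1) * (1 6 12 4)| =8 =|(0 3 8 11 6 12 4 1)|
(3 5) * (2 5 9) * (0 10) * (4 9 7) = (0 10)(2 5 3 7 4 9) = [10, 1, 5, 7, 9, 3, 6, 4, 8, 2, 0]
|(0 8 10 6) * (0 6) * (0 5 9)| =|(0 8 10 5 9)| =5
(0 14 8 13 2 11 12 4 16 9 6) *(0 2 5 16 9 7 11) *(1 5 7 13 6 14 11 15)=(0 11 12 4 9 14 8 6 2)(1 5 16 13 7 15)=[11, 5, 0, 3, 9, 16, 2, 15, 6, 14, 10, 12, 4, 7, 8, 1, 13]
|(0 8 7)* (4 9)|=6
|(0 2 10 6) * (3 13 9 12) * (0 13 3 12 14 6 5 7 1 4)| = |(0 2 10 5 7 1 4)(6 13 9 14)| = 28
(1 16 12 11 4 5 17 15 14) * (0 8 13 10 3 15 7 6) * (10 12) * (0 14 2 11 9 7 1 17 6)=(0 8 13 12 9 7)(1 16 10 3 15 2 11 4 5 6 14 17)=[8, 16, 11, 15, 5, 6, 14, 0, 13, 7, 3, 4, 9, 12, 17, 2, 10, 1]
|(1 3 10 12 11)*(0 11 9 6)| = 8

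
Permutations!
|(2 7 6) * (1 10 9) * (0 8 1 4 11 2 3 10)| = |(0 8 1)(2 7 6 3 10 9 4 11)| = 24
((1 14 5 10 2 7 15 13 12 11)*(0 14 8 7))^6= ((0 14 5 10 2)(1 8 7 15 13 12 11))^6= (0 14 5 10 2)(1 11 12 13 15 7 8)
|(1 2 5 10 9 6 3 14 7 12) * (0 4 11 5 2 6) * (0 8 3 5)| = 30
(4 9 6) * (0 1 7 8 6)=(0 1 7 8 6 4 9)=[1, 7, 2, 3, 9, 5, 4, 8, 6, 0]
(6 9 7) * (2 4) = (2 4)(6 9 7) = [0, 1, 4, 3, 2, 5, 9, 6, 8, 7]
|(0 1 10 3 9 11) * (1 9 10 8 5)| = 6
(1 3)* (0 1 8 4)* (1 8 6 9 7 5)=(0 8 4)(1 3 6 9 7 5)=[8, 3, 2, 6, 0, 1, 9, 5, 4, 7]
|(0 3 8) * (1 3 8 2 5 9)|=10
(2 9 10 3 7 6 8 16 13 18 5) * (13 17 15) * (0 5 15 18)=[5, 1, 9, 7, 4, 2, 8, 6, 16, 10, 3, 11, 12, 0, 14, 13, 17, 18, 15]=(0 5 2 9 10 3 7 6 8 16 17 18 15 13)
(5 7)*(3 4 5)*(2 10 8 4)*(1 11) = (1 11)(2 10 8 4 5 7 3) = [0, 11, 10, 2, 5, 7, 6, 3, 4, 9, 8, 1]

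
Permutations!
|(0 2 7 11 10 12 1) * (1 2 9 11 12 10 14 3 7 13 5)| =|(0 9 11 14 3 7 12 2 13 5 1)| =11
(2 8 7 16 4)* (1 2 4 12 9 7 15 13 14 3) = (1 2 8 15 13 14 3)(7 16 12 9) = [0, 2, 8, 1, 4, 5, 6, 16, 15, 7, 10, 11, 9, 14, 3, 13, 12]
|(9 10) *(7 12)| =2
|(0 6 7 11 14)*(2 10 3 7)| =8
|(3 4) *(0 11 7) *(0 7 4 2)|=5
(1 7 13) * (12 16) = (1 7 13)(12 16) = [0, 7, 2, 3, 4, 5, 6, 13, 8, 9, 10, 11, 16, 1, 14, 15, 12]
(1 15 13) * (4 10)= (1 15 13)(4 10)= [0, 15, 2, 3, 10, 5, 6, 7, 8, 9, 4, 11, 12, 1, 14, 13]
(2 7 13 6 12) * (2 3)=[0, 1, 7, 2, 4, 5, 12, 13, 8, 9, 10, 11, 3, 6]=(2 7 13 6 12 3)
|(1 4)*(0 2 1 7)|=|(0 2 1 4 7)|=5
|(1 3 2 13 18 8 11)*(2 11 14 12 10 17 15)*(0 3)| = 36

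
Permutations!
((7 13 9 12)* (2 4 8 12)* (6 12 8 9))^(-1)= (2 9 4)(6 13 7 12)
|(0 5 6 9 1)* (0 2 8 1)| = |(0 5 6 9)(1 2 8)| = 12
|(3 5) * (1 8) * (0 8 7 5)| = 6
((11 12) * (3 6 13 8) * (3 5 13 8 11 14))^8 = (14)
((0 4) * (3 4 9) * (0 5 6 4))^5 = ((0 9 3)(4 5 6))^5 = (0 3 9)(4 6 5)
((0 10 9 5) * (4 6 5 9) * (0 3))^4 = ((0 10 4 6 5 3))^4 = (0 5 4)(3 6 10)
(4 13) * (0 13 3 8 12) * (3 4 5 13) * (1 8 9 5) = (0 3 9 5 13 1 8 12) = [3, 8, 2, 9, 4, 13, 6, 7, 12, 5, 10, 11, 0, 1]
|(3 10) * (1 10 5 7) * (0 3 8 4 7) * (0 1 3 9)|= |(0 9)(1 10 8 4 7 3 5)|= 14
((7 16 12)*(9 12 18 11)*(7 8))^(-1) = (7 8 12 9 11 18 16)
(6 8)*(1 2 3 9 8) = [0, 2, 3, 9, 4, 5, 1, 7, 6, 8] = (1 2 3 9 8 6)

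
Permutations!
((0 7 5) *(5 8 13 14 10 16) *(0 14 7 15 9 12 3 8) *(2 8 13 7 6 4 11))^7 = ((0 15 9 12 3 13 6 4 11 2 8 7)(5 14 10 16))^7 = (0 4 9 2 3 7 6 15 11 12 8 13)(5 16 10 14)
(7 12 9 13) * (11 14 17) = (7 12 9 13)(11 14 17) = [0, 1, 2, 3, 4, 5, 6, 12, 8, 13, 10, 14, 9, 7, 17, 15, 16, 11]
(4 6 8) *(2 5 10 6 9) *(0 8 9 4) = (0 8)(2 5 10 6 9) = [8, 1, 5, 3, 4, 10, 9, 7, 0, 2, 6]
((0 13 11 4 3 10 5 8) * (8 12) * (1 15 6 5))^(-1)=(0 8 12 5 6 15 1 10 3 4 11 13)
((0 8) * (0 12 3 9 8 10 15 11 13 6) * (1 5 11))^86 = ((0 10 15 1 5 11 13 6)(3 9 8 12))^86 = (0 13 5 15)(1 10 6 11)(3 8)(9 12)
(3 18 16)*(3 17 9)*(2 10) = (2 10)(3 18 16 17 9) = [0, 1, 10, 18, 4, 5, 6, 7, 8, 3, 2, 11, 12, 13, 14, 15, 17, 9, 16]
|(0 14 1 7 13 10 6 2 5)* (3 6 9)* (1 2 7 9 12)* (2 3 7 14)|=6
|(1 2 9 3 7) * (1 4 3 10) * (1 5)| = 15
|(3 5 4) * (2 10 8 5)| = 6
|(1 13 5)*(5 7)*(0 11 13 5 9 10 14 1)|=9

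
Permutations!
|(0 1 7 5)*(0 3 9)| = 6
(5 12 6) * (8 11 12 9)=(5 9 8 11 12 6)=[0, 1, 2, 3, 4, 9, 5, 7, 11, 8, 10, 12, 6]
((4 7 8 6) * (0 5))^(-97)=((0 5)(4 7 8 6))^(-97)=(0 5)(4 6 8 7)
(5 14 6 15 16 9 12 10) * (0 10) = (0 10 5 14 6 15 16 9 12) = [10, 1, 2, 3, 4, 14, 15, 7, 8, 12, 5, 11, 0, 13, 6, 16, 9]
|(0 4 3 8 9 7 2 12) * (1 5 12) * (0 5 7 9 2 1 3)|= 6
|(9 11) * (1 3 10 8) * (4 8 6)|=|(1 3 10 6 4 8)(9 11)|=6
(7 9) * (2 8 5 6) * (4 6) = (2 8 5 4 6)(7 9) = [0, 1, 8, 3, 6, 4, 2, 9, 5, 7]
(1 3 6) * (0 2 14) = [2, 3, 14, 6, 4, 5, 1, 7, 8, 9, 10, 11, 12, 13, 0] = (0 2 14)(1 3 6)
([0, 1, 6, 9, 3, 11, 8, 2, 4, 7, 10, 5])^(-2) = [0, 1, 9, 8, 6, 5, 7, 3, 2, 4, 10, 11]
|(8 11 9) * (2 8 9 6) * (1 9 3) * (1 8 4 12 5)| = 10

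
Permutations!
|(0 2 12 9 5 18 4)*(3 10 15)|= |(0 2 12 9 5 18 4)(3 10 15)|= 21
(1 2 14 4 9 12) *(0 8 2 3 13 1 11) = (0 8 2 14 4 9 12 11)(1 3 13) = [8, 3, 14, 13, 9, 5, 6, 7, 2, 12, 10, 0, 11, 1, 4]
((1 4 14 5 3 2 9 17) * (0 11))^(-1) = (0 11)(1 17 9 2 3 5 14 4) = ((0 11)(1 4 14 5 3 2 9 17))^(-1)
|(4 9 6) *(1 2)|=6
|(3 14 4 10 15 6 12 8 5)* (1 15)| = |(1 15 6 12 8 5 3 14 4 10)| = 10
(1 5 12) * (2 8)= (1 5 12)(2 8)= [0, 5, 8, 3, 4, 12, 6, 7, 2, 9, 10, 11, 1]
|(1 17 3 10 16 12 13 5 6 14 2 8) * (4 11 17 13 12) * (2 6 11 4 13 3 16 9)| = |(1 3 10 9 2 8)(5 11 17 16 13)(6 14)| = 30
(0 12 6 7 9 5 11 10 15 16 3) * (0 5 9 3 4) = (0 12 6 7 3 5 11 10 15 16 4) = [12, 1, 2, 5, 0, 11, 7, 3, 8, 9, 15, 10, 6, 13, 14, 16, 4]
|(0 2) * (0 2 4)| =2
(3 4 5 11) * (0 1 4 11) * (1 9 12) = [9, 4, 2, 11, 5, 0, 6, 7, 8, 12, 10, 3, 1] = (0 9 12 1 4 5)(3 11)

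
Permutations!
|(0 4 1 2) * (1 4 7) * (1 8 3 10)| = 7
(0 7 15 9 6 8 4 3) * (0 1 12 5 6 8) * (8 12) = (0 7 15 9 12 5 6)(1 8 4 3) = [7, 8, 2, 1, 3, 6, 0, 15, 4, 12, 10, 11, 5, 13, 14, 9]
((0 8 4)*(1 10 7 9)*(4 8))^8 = ((0 4)(1 10 7 9))^8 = (10)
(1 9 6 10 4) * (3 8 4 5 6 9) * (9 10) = (1 3 8 4)(5 6 9 10) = [0, 3, 2, 8, 1, 6, 9, 7, 4, 10, 5]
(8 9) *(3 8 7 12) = [0, 1, 2, 8, 4, 5, 6, 12, 9, 7, 10, 11, 3] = (3 8 9 7 12)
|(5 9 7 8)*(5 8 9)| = |(7 9)| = 2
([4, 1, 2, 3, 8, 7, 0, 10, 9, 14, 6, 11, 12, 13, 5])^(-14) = (0 14 6 9 10 8 7 4 5)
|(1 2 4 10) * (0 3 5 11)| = |(0 3 5 11)(1 2 4 10)| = 4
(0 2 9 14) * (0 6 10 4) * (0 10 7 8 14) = (0 2 9)(4 10)(6 7 8 14) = [2, 1, 9, 3, 10, 5, 7, 8, 14, 0, 4, 11, 12, 13, 6]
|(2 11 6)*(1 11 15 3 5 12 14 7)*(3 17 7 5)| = 21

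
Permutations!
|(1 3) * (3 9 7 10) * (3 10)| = 4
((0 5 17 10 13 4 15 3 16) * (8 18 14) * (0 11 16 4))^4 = (0 13 10 17 5)(3 4 15)(8 18 14)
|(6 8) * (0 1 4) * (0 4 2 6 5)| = 6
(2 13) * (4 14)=(2 13)(4 14)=[0, 1, 13, 3, 14, 5, 6, 7, 8, 9, 10, 11, 12, 2, 4]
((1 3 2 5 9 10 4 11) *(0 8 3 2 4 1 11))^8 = ((11)(0 8 3 4)(1 2 5 9 10))^8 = (11)(1 9 2 10 5)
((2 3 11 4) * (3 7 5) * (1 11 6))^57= (1 11 4 2 7 5 3 6)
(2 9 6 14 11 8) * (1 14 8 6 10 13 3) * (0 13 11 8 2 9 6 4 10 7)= (0 13 3 1 14 8 9 7)(2 6)(4 10 11)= [13, 14, 6, 1, 10, 5, 2, 0, 9, 7, 11, 4, 12, 3, 8]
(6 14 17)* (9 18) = [0, 1, 2, 3, 4, 5, 14, 7, 8, 18, 10, 11, 12, 13, 17, 15, 16, 6, 9] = (6 14 17)(9 18)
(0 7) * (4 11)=[7, 1, 2, 3, 11, 5, 6, 0, 8, 9, 10, 4]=(0 7)(4 11)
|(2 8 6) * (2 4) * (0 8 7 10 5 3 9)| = |(0 8 6 4 2 7 10 5 3 9)| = 10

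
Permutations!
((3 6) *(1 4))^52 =(6)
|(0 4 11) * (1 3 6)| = |(0 4 11)(1 3 6)| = 3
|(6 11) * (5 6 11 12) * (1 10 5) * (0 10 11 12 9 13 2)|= 21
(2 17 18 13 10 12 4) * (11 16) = (2 17 18 13 10 12 4)(11 16) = [0, 1, 17, 3, 2, 5, 6, 7, 8, 9, 12, 16, 4, 10, 14, 15, 11, 18, 13]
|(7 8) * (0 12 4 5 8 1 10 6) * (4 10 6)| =9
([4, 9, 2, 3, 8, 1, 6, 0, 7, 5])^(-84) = (9)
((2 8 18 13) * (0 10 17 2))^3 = (0 2 13 17 18 10 8)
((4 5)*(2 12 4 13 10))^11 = ((2 12 4 5 13 10))^11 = (2 10 13 5 4 12)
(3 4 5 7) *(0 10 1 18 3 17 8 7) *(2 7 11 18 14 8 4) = (0 10 1 14 8 11 18 3 2 7 17 4 5) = [10, 14, 7, 2, 5, 0, 6, 17, 11, 9, 1, 18, 12, 13, 8, 15, 16, 4, 3]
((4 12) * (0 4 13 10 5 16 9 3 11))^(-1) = ((0 4 12 13 10 5 16 9 3 11))^(-1) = (0 11 3 9 16 5 10 13 12 4)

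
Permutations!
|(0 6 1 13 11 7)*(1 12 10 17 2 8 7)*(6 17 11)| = 30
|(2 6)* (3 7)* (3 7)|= |(7)(2 6)|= 2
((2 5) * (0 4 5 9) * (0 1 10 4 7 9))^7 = (0 2 5 4 10 1 9 7)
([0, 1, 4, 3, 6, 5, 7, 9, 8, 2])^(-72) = (2 7 4 9 6)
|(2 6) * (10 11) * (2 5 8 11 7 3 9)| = 9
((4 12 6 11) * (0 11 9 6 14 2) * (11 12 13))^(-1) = (0 2 14 12)(4 11 13)(6 9)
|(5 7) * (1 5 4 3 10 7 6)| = |(1 5 6)(3 10 7 4)| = 12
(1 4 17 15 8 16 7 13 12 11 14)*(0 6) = [6, 4, 2, 3, 17, 5, 0, 13, 16, 9, 10, 14, 11, 12, 1, 8, 7, 15] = (0 6)(1 4 17 15 8 16 7 13 12 11 14)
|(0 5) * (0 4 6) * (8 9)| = 4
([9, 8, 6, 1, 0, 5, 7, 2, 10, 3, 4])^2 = [3, 10, 7, 8, 9, 5, 2, 6, 4, 1, 0]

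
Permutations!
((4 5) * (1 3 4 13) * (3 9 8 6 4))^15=(1 9 8 6 4 5 13)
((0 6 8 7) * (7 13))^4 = (0 7 13 8 6)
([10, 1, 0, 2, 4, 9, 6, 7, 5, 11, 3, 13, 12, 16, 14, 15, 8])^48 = [0, 1, 2, 3, 4, 5, 6, 7, 8, 9, 10, 11, 12, 13, 14, 15, 16]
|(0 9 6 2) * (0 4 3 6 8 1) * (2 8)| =8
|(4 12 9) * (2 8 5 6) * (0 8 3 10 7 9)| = 11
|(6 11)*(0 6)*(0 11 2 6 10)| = 2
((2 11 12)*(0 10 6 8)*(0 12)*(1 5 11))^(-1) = (0 11 5 1 2 12 8 6 10)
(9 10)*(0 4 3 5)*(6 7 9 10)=(10)(0 4 3 5)(6 7 9)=[4, 1, 2, 5, 3, 0, 7, 9, 8, 6, 10]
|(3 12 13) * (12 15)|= |(3 15 12 13)|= 4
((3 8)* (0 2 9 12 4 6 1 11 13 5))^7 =(0 11 4 2 13 6 9 5 1 12)(3 8)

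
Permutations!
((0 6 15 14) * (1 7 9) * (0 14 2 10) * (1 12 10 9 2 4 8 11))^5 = (0 11 12 4 2 6 1 10 8 9 15 7)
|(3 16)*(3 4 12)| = 4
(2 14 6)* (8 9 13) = (2 14 6)(8 9 13) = [0, 1, 14, 3, 4, 5, 2, 7, 9, 13, 10, 11, 12, 8, 6]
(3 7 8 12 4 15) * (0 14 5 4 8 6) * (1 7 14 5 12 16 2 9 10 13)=[5, 7, 9, 14, 15, 4, 0, 6, 16, 10, 13, 11, 8, 1, 12, 3, 2]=(0 5 4 15 3 14 12 8 16 2 9 10 13 1 7 6)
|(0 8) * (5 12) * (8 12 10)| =|(0 12 5 10 8)| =5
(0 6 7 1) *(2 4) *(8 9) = (0 6 7 1)(2 4)(8 9) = [6, 0, 4, 3, 2, 5, 7, 1, 9, 8]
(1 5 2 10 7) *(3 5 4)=(1 4 3 5 2 10 7)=[0, 4, 10, 5, 3, 2, 6, 1, 8, 9, 7]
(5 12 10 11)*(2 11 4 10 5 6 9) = (2 11 6 9)(4 10)(5 12) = [0, 1, 11, 3, 10, 12, 9, 7, 8, 2, 4, 6, 5]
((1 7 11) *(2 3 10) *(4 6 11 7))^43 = (1 11 6 4)(2 3 10)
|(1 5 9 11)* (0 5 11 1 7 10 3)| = 8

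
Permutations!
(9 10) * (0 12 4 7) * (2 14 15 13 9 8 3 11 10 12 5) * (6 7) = (0 5 2 14 15 13 9 12 4 6 7)(3 11 10 8) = [5, 1, 14, 11, 6, 2, 7, 0, 3, 12, 8, 10, 4, 9, 15, 13]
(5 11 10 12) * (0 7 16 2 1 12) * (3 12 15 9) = (0 7 16 2 1 15 9 3 12 5 11 10) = [7, 15, 1, 12, 4, 11, 6, 16, 8, 3, 0, 10, 5, 13, 14, 9, 2]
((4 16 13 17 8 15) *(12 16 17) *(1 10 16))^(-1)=((1 10 16 13 12)(4 17 8 15))^(-1)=(1 12 13 16 10)(4 15 8 17)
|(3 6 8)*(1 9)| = 6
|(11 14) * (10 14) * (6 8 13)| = |(6 8 13)(10 14 11)| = 3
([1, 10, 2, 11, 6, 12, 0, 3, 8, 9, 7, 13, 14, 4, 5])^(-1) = (0 6 4 13 11 3 7 10 1)(5 14 12)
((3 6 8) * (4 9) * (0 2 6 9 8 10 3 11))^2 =(0 6 3 4 11 2 10 9 8) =((0 2 6 10 3 9 4 8 11))^2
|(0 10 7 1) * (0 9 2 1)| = |(0 10 7)(1 9 2)| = 3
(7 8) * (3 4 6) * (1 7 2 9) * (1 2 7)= (2 9)(3 4 6)(7 8)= [0, 1, 9, 4, 6, 5, 3, 8, 7, 2]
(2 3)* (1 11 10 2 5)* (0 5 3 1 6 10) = (0 5 6 10 2 1 11) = [5, 11, 1, 3, 4, 6, 10, 7, 8, 9, 2, 0]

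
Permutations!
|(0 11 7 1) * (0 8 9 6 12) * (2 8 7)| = 14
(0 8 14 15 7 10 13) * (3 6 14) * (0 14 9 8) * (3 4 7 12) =(3 6 9 8 4 7 10 13 14 15 12) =[0, 1, 2, 6, 7, 5, 9, 10, 4, 8, 13, 11, 3, 14, 15, 12]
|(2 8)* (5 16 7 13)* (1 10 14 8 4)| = 12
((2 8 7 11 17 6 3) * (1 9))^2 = ((1 9)(2 8 7 11 17 6 3))^2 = (2 7 17 3 8 11 6)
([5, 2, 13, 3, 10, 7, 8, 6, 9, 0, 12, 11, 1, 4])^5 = (0 9 8 6 7 5)(1 12 10 4 13 2)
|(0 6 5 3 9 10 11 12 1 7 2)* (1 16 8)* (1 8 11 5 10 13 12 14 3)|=|(0 6 10 5 1 7 2)(3 9 13 12 16 11 14)|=7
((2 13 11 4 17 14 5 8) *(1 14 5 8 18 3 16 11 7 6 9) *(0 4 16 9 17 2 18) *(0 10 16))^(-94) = ((0 4 2 13 7 6 17 5 10 16 11)(1 14 8 18 3 9))^(-94) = (0 6 11 7 16 13 10 2 5 4 17)(1 8 3)(9 14 18)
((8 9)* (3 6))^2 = ((3 6)(8 9))^2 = (9)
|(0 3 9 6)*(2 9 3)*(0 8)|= |(0 2 9 6 8)|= 5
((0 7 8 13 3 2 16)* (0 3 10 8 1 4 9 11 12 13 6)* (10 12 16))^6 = (0 16)(1 2)(3 7)(4 10)(6 11)(8 9)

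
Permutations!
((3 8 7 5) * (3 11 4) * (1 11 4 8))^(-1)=(1 3 4 5 7 8 11)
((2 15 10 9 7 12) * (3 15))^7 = ((2 3 15 10 9 7 12))^7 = (15)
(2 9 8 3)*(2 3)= (2 9 8)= [0, 1, 9, 3, 4, 5, 6, 7, 2, 8]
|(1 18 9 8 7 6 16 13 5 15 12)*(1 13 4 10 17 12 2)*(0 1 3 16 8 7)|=70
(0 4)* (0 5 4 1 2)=[1, 2, 0, 3, 5, 4]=(0 1 2)(4 5)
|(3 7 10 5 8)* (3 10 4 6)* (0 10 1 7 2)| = 10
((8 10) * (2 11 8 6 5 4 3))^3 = (2 10 4 11 6 3 8 5)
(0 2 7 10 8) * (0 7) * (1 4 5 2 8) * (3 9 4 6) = (0 8 7 10 1 6 3 9 4 5 2) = [8, 6, 0, 9, 5, 2, 3, 10, 7, 4, 1]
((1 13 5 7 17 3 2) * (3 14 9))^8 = (1 2 3 9 14 17 7 5 13)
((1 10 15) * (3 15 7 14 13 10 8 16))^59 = ((1 8 16 3 15)(7 14 13 10))^59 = (1 15 3 16 8)(7 10 13 14)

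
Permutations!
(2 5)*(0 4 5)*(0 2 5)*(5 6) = (0 4)(5 6) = [4, 1, 2, 3, 0, 6, 5]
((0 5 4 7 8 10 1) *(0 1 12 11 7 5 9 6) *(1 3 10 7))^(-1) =(0 6 9)(1 11 12 10 3)(4 5)(7 8)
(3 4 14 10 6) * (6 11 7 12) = [0, 1, 2, 4, 14, 5, 3, 12, 8, 9, 11, 7, 6, 13, 10] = (3 4 14 10 11 7 12 6)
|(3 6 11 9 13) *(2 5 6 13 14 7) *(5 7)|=10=|(2 7)(3 13)(5 6 11 9 14)|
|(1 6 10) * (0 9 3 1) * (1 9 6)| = 6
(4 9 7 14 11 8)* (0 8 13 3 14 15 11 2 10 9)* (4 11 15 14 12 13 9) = (15)(0 8 11 9 7 14 2 10 4)(3 12 13) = [8, 1, 10, 12, 0, 5, 6, 14, 11, 7, 4, 9, 13, 3, 2, 15]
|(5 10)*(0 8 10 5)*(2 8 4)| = |(0 4 2 8 10)| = 5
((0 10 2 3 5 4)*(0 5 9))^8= ((0 10 2 3 9)(4 5))^8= (0 3 10 9 2)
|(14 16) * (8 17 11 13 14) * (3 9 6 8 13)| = 6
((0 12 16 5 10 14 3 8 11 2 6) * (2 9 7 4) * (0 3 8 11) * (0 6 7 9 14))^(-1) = (0 10 5 16 12)(2 4 7)(3 6 8 14 11)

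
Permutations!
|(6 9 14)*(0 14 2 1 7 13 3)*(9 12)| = |(0 14 6 12 9 2 1 7 13 3)| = 10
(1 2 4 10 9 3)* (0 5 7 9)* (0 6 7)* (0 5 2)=[2, 0, 4, 1, 10, 5, 7, 9, 8, 3, 6]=(0 2 4 10 6 7 9 3 1)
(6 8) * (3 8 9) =(3 8 6 9) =[0, 1, 2, 8, 4, 5, 9, 7, 6, 3]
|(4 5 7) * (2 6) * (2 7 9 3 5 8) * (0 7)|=|(0 7 4 8 2 6)(3 5 9)|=6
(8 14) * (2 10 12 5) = (2 10 12 5)(8 14) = [0, 1, 10, 3, 4, 2, 6, 7, 14, 9, 12, 11, 5, 13, 8]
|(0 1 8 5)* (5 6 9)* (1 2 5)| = |(0 2 5)(1 8 6 9)| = 12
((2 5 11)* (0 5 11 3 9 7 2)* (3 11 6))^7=((0 5 11)(2 6 3 9 7))^7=(0 5 11)(2 3 7 6 9)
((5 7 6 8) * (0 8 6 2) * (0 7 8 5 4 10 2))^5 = (0 2 4 5 7 10 8)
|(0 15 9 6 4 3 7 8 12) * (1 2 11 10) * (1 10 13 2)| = 9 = |(0 15 9 6 4 3 7 8 12)(2 11 13)|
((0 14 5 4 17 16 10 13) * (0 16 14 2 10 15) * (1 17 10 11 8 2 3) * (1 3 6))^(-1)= (0 15 16 13 10 4 5 14 17 1 6)(2 8 11)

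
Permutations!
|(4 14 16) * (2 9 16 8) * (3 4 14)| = 10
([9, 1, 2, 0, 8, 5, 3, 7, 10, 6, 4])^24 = [0, 1, 2, 3, 4, 5, 6, 7, 8, 9, 10]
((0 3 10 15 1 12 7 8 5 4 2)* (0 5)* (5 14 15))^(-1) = (0 8 7 12 1 15 14 2 4 5 10 3)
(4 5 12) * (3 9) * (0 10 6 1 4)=(0 10 6 1 4 5 12)(3 9)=[10, 4, 2, 9, 5, 12, 1, 7, 8, 3, 6, 11, 0]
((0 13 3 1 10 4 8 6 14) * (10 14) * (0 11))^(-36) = ((0 13 3 1 14 11)(4 8 6 10))^(-36) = (14)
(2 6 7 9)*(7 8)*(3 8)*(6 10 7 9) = [0, 1, 10, 8, 4, 5, 3, 6, 9, 2, 7] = (2 10 7 6 3 8 9)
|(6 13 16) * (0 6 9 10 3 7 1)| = 9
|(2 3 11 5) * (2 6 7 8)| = 7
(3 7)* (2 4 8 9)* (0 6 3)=(0 6 3 7)(2 4 8 9)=[6, 1, 4, 7, 8, 5, 3, 0, 9, 2]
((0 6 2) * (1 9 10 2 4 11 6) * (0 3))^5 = (0 3 2 10 9 1)(4 6 11)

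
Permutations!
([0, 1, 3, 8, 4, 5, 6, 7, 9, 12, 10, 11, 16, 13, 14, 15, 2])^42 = (16)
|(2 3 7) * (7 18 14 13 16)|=|(2 3 18 14 13 16 7)|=7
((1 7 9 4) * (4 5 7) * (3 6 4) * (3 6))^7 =(1 6 4)(5 7 9)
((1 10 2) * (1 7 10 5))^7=(1 5)(2 7 10)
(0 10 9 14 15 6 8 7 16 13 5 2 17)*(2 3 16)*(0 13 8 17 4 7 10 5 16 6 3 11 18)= (0 5 11 18)(2 4 7)(3 6 17 13 16 8 10 9 14 15)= [5, 1, 4, 6, 7, 11, 17, 2, 10, 14, 9, 18, 12, 16, 15, 3, 8, 13, 0]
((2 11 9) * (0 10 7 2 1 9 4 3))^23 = (0 7 11 3 10 2 4)(1 9)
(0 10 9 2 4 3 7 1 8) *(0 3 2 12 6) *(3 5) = (0 10 9 12 6)(1 8 5 3 7)(2 4) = [10, 8, 4, 7, 2, 3, 0, 1, 5, 12, 9, 11, 6]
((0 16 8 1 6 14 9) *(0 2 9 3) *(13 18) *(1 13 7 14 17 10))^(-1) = (0 3 14 7 18 13 8 16)(1 10 17 6)(2 9)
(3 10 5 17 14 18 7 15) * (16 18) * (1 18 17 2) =(1 18 7 15 3 10 5 2)(14 16 17) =[0, 18, 1, 10, 4, 2, 6, 15, 8, 9, 5, 11, 12, 13, 16, 3, 17, 14, 7]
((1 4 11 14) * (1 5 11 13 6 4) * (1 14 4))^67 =((1 14 5 11 4 13 6))^67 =(1 4 14 13 5 6 11)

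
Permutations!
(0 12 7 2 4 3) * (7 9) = (0 12 9 7 2 4 3) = [12, 1, 4, 0, 3, 5, 6, 2, 8, 7, 10, 11, 9]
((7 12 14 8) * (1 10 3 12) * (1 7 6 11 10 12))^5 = ((1 12 14 8 6 11 10 3))^5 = (1 11 14 3 6 12 10 8)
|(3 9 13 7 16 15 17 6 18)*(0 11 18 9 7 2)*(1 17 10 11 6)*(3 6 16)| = 10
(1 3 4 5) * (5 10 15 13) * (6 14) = [0, 3, 2, 4, 10, 1, 14, 7, 8, 9, 15, 11, 12, 5, 6, 13] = (1 3 4 10 15 13 5)(6 14)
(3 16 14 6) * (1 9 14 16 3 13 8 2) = (16)(1 9 14 6 13 8 2) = [0, 9, 1, 3, 4, 5, 13, 7, 2, 14, 10, 11, 12, 8, 6, 15, 16]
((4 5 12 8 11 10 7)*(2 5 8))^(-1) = ((2 5 12)(4 8 11 10 7))^(-1) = (2 12 5)(4 7 10 11 8)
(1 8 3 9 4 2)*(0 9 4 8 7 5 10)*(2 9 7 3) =(0 7 5 10)(1 3 4 9 8 2) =[7, 3, 1, 4, 9, 10, 6, 5, 2, 8, 0]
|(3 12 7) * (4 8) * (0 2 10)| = |(0 2 10)(3 12 7)(4 8)| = 6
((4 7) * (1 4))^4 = ((1 4 7))^4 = (1 4 7)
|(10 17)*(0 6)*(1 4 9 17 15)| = 6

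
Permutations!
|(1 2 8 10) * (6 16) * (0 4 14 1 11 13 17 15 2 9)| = |(0 4 14 1 9)(2 8 10 11 13 17 15)(6 16)| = 70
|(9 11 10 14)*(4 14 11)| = |(4 14 9)(10 11)| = 6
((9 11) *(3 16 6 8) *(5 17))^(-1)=((3 16 6 8)(5 17)(9 11))^(-1)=(3 8 6 16)(5 17)(9 11)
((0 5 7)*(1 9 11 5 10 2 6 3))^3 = (0 6 9 7 2 1 5 10 3 11) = ((0 10 2 6 3 1 9 11 5 7))^3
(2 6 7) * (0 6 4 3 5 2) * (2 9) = (0 6 7)(2 4 3 5 9) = [6, 1, 4, 5, 3, 9, 7, 0, 8, 2]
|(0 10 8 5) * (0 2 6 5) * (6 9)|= 12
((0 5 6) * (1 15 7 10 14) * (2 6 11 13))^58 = (0 2 11)(1 10 15 14 7)(5 6 13) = ((0 5 11 13 2 6)(1 15 7 10 14))^58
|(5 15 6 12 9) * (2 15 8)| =|(2 15 6 12 9 5 8)| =7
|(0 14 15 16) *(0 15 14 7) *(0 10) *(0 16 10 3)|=|(0 7 3)(10 16 15)|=3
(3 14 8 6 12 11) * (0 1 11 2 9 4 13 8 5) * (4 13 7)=(0 1 11 3 14 5)(2 9 13 8 6 12)(4 7)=[1, 11, 9, 14, 7, 0, 12, 4, 6, 13, 10, 3, 2, 8, 5]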